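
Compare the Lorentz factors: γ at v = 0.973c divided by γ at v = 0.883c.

γ₁ = 1/√(1 - 0.973²) = 4.3327
γ₂ = 1/√(1 - 0.883²) = 2.1305
γ₁/γ₂ = 4.3327/2.1305 = 2.034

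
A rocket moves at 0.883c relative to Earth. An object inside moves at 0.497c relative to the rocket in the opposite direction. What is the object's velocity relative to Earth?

Object's velocity in rocket frame is u' = -0.497c
u = (u' + v)/(1 + u'v/c²) = (v - 0.497)/(1 - 0.497·v/c²)
Numerator: 0.883 - 0.497 = 0.386
Denominator: 1 - 0.438851 = 0.561149
u = 0.386/0.561149 = 0.6879c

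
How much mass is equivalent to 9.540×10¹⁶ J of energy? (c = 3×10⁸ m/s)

From E = mc², we get m = E/c²
c² = (3×10⁸)² = 9×10¹⁶ m²/s²
m = 9.540×10¹⁶ / 9×10¹⁶ = 1.060 kg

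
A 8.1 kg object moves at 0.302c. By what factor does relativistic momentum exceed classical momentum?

p_rel = γmv, p_class = mv
Ratio = γ = 1/√(1 - 0.302²) = 1.049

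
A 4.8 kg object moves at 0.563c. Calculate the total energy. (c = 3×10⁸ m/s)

γ = 1/√(1 - 0.563²) = 1.210
mc² = 4.8 × (3×10⁸)² = 4.320×10¹⁷ J
E = γmc² = 1.210 × 4.320×10¹⁷ = 5.227×10¹⁷ J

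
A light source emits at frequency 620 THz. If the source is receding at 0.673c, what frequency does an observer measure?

β = v/c = 0.673
(1-β)/(1+β) = 0.327/1.673 = 0.19546
Doppler factor = √(0.19546) = 0.4421
f_obs = 620 × 0.4421 = 274.1 THz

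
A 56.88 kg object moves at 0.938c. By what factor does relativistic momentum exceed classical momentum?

p_rel = γmv, p_class = mv
Ratio = γ = 1/√(1 - 0.938²) = 2.885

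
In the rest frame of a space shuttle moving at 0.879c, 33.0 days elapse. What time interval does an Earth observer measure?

Proper time Δt₀ = 33.0 days
γ = 1/√(1 - 0.879²) = 2.0972
Δt = γΔt₀ = 2.0972 × 33.0 = 69.21 days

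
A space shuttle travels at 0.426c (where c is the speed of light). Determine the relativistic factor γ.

v/c = 0.426, so (v/c)² = 0.181476
1 - (v/c)² = 0.818524
γ = 1/√(0.818524) = 1.105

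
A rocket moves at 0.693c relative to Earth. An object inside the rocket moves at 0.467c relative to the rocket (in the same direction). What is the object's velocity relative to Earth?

u = (u' + v)/(1 + u'v/c²)
Numerator: 0.467 + 0.693 = 1.16
Denominator: 1 + 0.323631 = 1.323631
u = 1.16/1.323631 = 0.8764c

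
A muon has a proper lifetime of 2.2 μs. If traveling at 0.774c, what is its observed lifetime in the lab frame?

Proper lifetime τ₀ = 2.2 μs
γ = 1/√(1 - 0.774²) = 1.579
τ = γτ₀ = 1.579 × 2.2 μs = 3.474 μs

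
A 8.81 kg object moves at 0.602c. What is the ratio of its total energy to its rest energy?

E = γmc², E₀ = mc²
E/E₀ = γ = 1/√(1 - 0.602²) = 1.252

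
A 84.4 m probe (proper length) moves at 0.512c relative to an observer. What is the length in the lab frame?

Proper length L₀ = 84.4 m
γ = 1/√(1 - 0.512²) = 1.1642
L = L₀/γ = 84.4/1.1642 = 72.50 m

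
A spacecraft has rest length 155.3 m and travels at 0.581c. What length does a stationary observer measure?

Proper length L₀ = 155.3 m
γ = 1/√(1 - 0.581²) = 1.229
L = L₀/γ = 155.3/1.229 = 126.4 m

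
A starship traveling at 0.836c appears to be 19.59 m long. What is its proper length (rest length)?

Contracted length L = 19.59 m
γ = 1/√(1 - 0.836²) = 1.8224
L₀ = γL = 1.8224 × 19.59 = 35.70 m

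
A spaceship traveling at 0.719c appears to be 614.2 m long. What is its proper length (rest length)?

Contracted length L = 614.2 m
γ = 1/√(1 - 0.719²) = 1.4388
L₀ = γL = 1.4388 × 614.2 = 883.7 m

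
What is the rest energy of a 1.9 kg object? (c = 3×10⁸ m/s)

c² = (3×10⁸)² = 9.000×10¹⁶ m²/s²
E₀ = mc² = 1.9 × 9.000×10¹⁶ = 1.710×10¹⁷ J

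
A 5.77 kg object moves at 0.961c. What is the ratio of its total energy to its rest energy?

E = γmc², E₀ = mc²
E/E₀ = γ = 1/√(1 - 0.961²) = 3.616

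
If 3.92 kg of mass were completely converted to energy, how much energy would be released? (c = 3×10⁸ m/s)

Using E = mc²:
c² = (3×10⁸)² = 9×10¹⁶ m²/s²
E = 3.92 × 9×10¹⁶ = 3.528×10¹⁷ J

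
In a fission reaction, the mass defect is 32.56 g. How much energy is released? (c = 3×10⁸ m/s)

Convert mass defect: Δm = 32.56 g = 0.03256 kg
E = Δm·c² = 0.03256 × (3×10⁸)²
= 0.03256 × 9×10¹⁶ = 2.930×10¹⁵ J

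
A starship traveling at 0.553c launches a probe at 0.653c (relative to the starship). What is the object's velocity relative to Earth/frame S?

u = (u' + v)/(1 + u'v/c²)
Numerator: 0.653 + 0.553 = 1.206
Denominator: 1 + 0.361109 = 1.361109
u = 1.206/1.361109 = 0.8860c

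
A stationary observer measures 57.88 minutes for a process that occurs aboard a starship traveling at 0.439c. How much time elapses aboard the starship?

Dilated time Δt = 57.88 minutes
γ = 1/√(1 - 0.439²) = 1.113
Δt₀ = Δt/γ = 57.88/1.113 = 52.00 minutes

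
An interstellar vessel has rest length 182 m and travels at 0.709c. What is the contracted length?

Proper length L₀ = 182 m
γ = 1/√(1 - 0.709²) = 1.418
L = L₀/γ = 182/1.418 = 128.3 m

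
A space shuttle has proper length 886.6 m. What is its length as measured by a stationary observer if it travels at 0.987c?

Proper length L₀ = 886.6 m
γ = 1/√(1 - 0.987²) = 6.222
L = L₀/γ = 886.6/6.222 = 142.5 m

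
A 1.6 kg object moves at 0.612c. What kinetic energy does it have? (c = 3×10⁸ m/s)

γ = 1/√(1 - 0.612²) = 1.26445
γ - 1 = 0.26445
KE = (γ-1)mc² = 0.26445 × 1.6 × (3×10⁸)² = 3.808×10¹⁶ J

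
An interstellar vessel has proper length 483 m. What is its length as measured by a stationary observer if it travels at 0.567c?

Proper length L₀ = 483 m
γ = 1/√(1 - 0.567²) = 1.214
L = L₀/γ = 483/1.214 = 397.9 m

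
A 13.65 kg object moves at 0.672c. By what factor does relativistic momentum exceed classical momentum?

p_rel = γmv, p_class = mv
Ratio = γ = 1/√(1 - 0.672²) = 1.350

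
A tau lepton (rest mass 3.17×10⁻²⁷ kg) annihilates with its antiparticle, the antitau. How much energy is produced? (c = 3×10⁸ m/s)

Both particles have the same rest mass, so total mass = 2m
E = 2m·c² = 2 × 3.17×10⁻²⁷ × (3×10⁸)²
= 2 × 3.17×10⁻²⁷ × 9×10¹⁶
= 5.706×10⁻¹⁰ J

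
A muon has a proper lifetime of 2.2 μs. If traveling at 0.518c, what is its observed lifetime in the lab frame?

Proper lifetime τ₀ = 2.2 μs
γ = 1/√(1 - 0.518²) = 1.169
τ = γτ₀ = 1.169 × 2.2 μs = 2.572 μs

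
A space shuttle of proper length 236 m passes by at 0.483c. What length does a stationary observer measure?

Proper length L₀ = 236 m
γ = 1/√(1 - 0.483²) = 1.14205
L = L₀/γ = 236/1.14205 = 206.6 m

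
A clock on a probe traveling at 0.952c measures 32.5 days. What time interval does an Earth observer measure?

Proper time Δt₀ = 32.5 days
γ = 1/√(1 - 0.952²) = 3.267
Δt = γΔt₀ = 3.267 × 32.5 = 106.2 days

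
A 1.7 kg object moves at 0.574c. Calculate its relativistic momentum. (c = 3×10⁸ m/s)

γ = 1/√(1 - 0.574²) = 1.2212
v = 0.574 × 3×10⁸ = 1.722×10⁸ m/s
p = γmv = 1.2212 × 1.7 × 1.722×10⁸ = 3.575×10⁸ kg·m/s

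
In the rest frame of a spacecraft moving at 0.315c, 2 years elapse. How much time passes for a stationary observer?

Proper time Δt₀ = 2 years
γ = 1/√(1 - 0.315²) = 1.0536
Δt = γΔt₀ = 1.0536 × 2 = 2.107 years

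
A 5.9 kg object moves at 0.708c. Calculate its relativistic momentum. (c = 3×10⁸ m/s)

γ = 1/√(1 - 0.708²) = 1.416
v = 0.708 × 3×10⁸ = 2.124×10⁸ m/s
p = γmv = 1.416 × 5.9 × 2.124×10⁸ = 1.774×10⁹ kg·m/s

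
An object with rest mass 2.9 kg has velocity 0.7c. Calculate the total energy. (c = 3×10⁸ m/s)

γ = 1/√(1 - 0.7²) = 1.4003
mc² = 2.9 × (3×10⁸)² = 2.610×10¹⁷ J
E = γmc² = 1.4003 × 2.610×10¹⁷ = 3.655×10¹⁷ J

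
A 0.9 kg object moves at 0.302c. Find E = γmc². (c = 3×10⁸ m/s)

γ = 1/√(1 - 0.302²) = 1.049
mc² = 0.9 × (3×10⁸)² = 8.100×10¹⁶ J
E = γmc² = 1.049 × 8.100×10¹⁶ = 8.497×10¹⁶ J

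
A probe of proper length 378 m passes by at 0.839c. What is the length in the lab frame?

Proper length L₀ = 378 m
γ = 1/√(1 - 0.839²) = 1.838
L = L₀/γ = 378/1.838 = 205.7 m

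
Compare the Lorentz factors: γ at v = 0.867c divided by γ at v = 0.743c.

γ₁ = 1/√(1 - 0.867²) = 2.007
γ₂ = 1/√(1 - 0.743²) = 1.494
γ₁/γ₂ = 2.007/1.494 = 1.343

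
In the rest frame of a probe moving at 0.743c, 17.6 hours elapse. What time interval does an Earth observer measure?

Proper time Δt₀ = 17.6 hours
γ = 1/√(1 - 0.743²) = 1.4941
Δt = γΔt₀ = 1.4941 × 17.6 = 26.30 hours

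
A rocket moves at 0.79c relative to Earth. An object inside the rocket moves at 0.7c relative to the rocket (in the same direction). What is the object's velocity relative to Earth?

u = (u' + v)/(1 + u'v/c²)
Numerator: 0.7 + 0.79 = 1.49
Denominator: 1 + 0.553 = 1.553
u = 1.49/1.553 = 0.9594c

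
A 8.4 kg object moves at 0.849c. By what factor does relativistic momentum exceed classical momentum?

p_rel = γmv, p_class = mv
Ratio = γ = 1/√(1 - 0.849²) = 1.893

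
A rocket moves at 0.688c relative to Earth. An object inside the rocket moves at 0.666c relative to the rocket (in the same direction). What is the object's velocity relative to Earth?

u = (u' + v)/(1 + u'v/c²)
Numerator: 0.666 + 0.688 = 1.354
Denominator: 1 + 0.458208 = 1.458208
u = 1.354/1.458208 = 0.9285c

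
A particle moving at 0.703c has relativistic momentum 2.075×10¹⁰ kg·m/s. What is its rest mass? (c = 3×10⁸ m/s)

γ = 1/√(1 - 0.703²) = 1.4061
v = 0.703 × 3×10⁸ = 2.109×10⁸ m/s
m = p/(γv) = 2.075×10¹⁰/(1.4061 × 2.109×10⁸) = 69.97 kg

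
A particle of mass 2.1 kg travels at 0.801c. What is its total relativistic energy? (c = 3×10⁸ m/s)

γ = 1/√(1 - 0.801²) = 1.6704
mc² = 2.1 × (3×10⁸)² = 1.890×10¹⁷ J
E = γmc² = 1.6704 × 1.890×10¹⁷ = 3.157×10¹⁷ J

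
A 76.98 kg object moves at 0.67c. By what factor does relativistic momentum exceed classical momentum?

p_rel = γmv, p_class = mv
Ratio = γ = 1/√(1 - 0.67²) = 1.347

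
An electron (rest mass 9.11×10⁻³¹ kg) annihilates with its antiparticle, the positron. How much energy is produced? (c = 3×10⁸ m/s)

Both particles have the same rest mass, so total mass = 2m
E = 2m·c² = 2 × 9.11×10⁻³¹ × (3×10⁸)²
= 2 × 9.11×10⁻³¹ × 9×10¹⁶
= 1.640×10⁻¹³ J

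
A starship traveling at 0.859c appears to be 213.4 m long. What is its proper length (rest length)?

Contracted length L = 213.4 m
γ = 1/√(1 - 0.859²) = 1.953
L₀ = γL = 1.953 × 213.4 = 416.8 m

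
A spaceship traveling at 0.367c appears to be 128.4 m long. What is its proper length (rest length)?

Contracted length L = 128.4 m
γ = 1/√(1 - 0.367²) = 1.075
L₀ = γL = 1.075 × 128.4 = 138.0 m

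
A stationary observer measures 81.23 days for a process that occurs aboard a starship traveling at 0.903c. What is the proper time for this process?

Dilated time Δt = 81.23 days
γ = 1/√(1 - 0.903²) = 2.3275
Δt₀ = Δt/γ = 81.23/2.3275 = 34.90 days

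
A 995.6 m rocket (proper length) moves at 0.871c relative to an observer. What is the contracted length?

Proper length L₀ = 995.6 m
γ = 1/√(1 - 0.871²) = 2.0355
L = L₀/γ = 995.6/2.0355 = 489.1 m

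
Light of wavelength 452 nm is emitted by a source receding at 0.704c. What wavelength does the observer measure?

β = 0.704
Wavelength Doppler factor = √(1.704/0.296) = √(5.757) = 2.399
λ_obs = 452 × 2.399 = 1084 nm (redshift)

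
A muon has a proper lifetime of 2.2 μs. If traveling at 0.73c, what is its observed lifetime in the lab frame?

Proper lifetime τ₀ = 2.2 μs
γ = 1/√(1 - 0.73²) = 1.463
τ = γτ₀ = 1.463 × 2.2 μs = 3.219 μs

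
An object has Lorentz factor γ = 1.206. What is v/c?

From γ = 1/√(1 - v²/c²):
1/γ² = 1/1.206² = 0.68755
v²/c² = 1 - 0.68755 = 0.31245
v/c = √(0.31245) = 0.5590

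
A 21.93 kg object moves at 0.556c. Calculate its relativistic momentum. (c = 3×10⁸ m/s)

γ = 1/√(1 - 0.556²) = 1.2031
v = 0.556 × 3×10⁸ = 1.668×10⁸ m/s
p = γmv = 1.2031 × 21.93 × 1.668×10⁸ = 4.401×10⁹ kg·m/s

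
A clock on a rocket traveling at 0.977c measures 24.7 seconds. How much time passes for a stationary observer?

Proper time Δt₀ = 24.7 seconds
γ = 1/√(1 - 0.977²) = 4.690
Δt = γΔt₀ = 4.690 × 24.7 = 115.8 seconds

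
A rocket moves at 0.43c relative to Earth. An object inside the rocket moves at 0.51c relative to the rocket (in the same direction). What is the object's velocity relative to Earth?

u = (u' + v)/(1 + u'v/c²)
Numerator: 0.51 + 0.43 = 0.94
Denominator: 1 + 0.2193 = 1.2193
u = 0.94/1.2193 = 0.7709c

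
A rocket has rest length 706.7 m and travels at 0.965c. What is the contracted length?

Proper length L₀ = 706.7 m
γ = 1/√(1 - 0.965²) = 3.813
L = L₀/γ = 706.7/3.813 = 185.3 m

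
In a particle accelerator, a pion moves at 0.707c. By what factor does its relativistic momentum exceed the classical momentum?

p_rel = γmv, p_class = mv
Ratio = γ = 1/√(1 - 0.707²)
= 1/√(0.500151) = 1.414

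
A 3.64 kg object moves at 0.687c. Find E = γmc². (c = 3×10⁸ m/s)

γ = 1/√(1 - 0.687²) = 1.376
mc² = 3.64 × (3×10⁸)² = 3.276×10¹⁷ J
E = γmc² = 1.376 × 3.276×10¹⁷ = 4.508×10¹⁷ J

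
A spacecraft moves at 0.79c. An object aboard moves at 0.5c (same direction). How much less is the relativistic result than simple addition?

Classical: u' + v = 0.5 + 0.79 = 1.29c
Relativistic: u = (0.5 + 0.79)/(1 + 0.395) = 1.29/1.395 = 0.9247c
Difference: 1.29 - 0.9247 = 0.3653c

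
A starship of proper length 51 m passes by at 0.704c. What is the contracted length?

Proper length L₀ = 51 m
γ = 1/√(1 - 0.704²) = 1.408
L = L₀/γ = 51/1.408 = 36.22 m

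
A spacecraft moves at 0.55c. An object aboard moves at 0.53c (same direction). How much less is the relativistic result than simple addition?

Classical: u' + v = 0.53 + 0.55 = 1.08c
Relativistic: u = (0.53 + 0.55)/(1 + 0.2915) = 1.08/1.2915 = 0.8362c
Difference: 1.08 - 0.8362 = 0.2438c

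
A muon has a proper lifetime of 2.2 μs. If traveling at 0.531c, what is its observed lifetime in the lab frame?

Proper lifetime τ₀ = 2.2 μs
γ = 1/√(1 - 0.531²) = 1.180
τ = γτ₀ = 1.180 × 2.2 μs = 2.596 μs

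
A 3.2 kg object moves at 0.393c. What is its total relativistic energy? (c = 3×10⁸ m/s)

γ = 1/√(1 - 0.393²) = 1.0875
mc² = 3.2 × (3×10⁸)² = 2.880×10¹⁷ J
E = γmc² = 1.0875 × 2.880×10¹⁷ = 3.132×10¹⁷ J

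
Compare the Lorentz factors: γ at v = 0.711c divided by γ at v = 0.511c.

γ₁ = 1/√(1 - 0.711²) = 1.4221
γ₂ = 1/√(1 - 0.511²) = 1.1634
γ₁/γ₂ = 1.4221/1.1634 = 1.222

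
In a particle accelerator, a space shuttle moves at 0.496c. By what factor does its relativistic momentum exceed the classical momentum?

p_rel = γmv, p_class = mv
Ratio = γ = 1/√(1 - 0.496²)
= 1/√(0.753984) = 1.152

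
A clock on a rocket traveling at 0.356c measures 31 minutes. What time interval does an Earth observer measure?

Proper time Δt₀ = 31 minutes
γ = 1/√(1 - 0.356²) = 1.070
Δt = γΔt₀ = 1.070 × 31 = 33.17 minutes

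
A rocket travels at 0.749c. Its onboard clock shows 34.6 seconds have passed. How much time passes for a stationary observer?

Proper time Δt₀ = 34.6 seconds
γ = 1/√(1 - 0.749²) = 1.5093
Δt = γΔt₀ = 1.5093 × 34.6 = 52.22 seconds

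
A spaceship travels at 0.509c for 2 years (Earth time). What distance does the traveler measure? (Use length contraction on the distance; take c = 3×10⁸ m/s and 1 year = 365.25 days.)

Earth distance: d = v × t = 0.509c × 2 yr = 9.63769×10¹⁵ m
γ = 1.16176
d' = d/γ = 9.63769×10¹⁵/1.16176 = 8.296×10¹⁵ m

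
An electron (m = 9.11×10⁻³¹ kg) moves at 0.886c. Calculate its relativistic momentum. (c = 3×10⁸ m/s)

γ = 1/√(1 - 0.886²) = 2.1566
v = 0.886 × 3×10⁸ = 2.658×10⁸ m/s
p = γmv = 2.1566 × 9.11×10⁻³¹ × 2.658×10⁸ = 5.222×10⁻²² kg·m/s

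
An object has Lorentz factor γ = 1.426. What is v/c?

From γ = 1/√(1 - v²/c²):
1/γ² = 1/1.426² = 0.4918
v²/c² = 1 - 0.4918 = 0.5082
v/c = √(0.5082) = 0.7129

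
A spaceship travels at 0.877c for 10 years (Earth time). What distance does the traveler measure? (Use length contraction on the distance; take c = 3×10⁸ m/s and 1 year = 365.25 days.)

Earth distance: d = v × t = 0.877c × 10 yr = 8.3028×10¹⁶ m
γ = 2.0812
d' = d/γ = 8.3028×10¹⁶/2.0812 = 3.989×10¹⁶ m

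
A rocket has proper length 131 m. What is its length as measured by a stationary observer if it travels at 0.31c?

Proper length L₀ = 131 m
γ = 1/√(1 - 0.31²) = 1.052
L = L₀/γ = 131/1.052 = 124.5 m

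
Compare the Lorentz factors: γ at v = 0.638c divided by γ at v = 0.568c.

γ₁ = 1/√(1 - 0.638²) = 1.299
γ₂ = 1/√(1 - 0.568²) = 1.215
γ₁/γ₂ = 1.299/1.215 = 1.069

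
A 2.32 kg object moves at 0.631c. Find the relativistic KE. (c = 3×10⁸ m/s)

γ = 1/√(1 - 0.631²) = 1.28902
γ - 1 = 0.28902
KE = (γ-1)mc² = 0.28902 × 2.32 × (3×10⁸)² = 6.035×10¹⁶ J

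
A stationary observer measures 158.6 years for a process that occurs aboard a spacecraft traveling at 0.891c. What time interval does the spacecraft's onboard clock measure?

Dilated time Δt = 158.6 years
γ = 1/√(1 - 0.891²) = 2.20263
Δt₀ = Δt/γ = 158.6/2.20263 = 72.00 years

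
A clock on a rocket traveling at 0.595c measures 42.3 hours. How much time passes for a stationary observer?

Proper time Δt₀ = 42.3 hours
γ = 1/√(1 - 0.595²) = 1.2442
Δt = γΔt₀ = 1.2442 × 42.3 = 52.63 hours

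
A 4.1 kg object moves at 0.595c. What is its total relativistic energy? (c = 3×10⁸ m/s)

γ = 1/√(1 - 0.595²) = 1.2442
mc² = 4.1 × (3×10⁸)² = 3.690×10¹⁷ J
E = γmc² = 1.2442 × 3.690×10¹⁷ = 4.591×10¹⁷ J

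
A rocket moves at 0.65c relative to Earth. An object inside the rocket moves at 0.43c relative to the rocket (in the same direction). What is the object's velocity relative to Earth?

u = (u' + v)/(1 + u'v/c²)
Numerator: 0.43 + 0.65 = 1.08
Denominator: 1 + 0.2795 = 1.2795
u = 1.08/1.2795 = 0.8441c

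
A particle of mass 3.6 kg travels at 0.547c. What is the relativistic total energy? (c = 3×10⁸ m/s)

γ = 1/√(1 - 0.547²) = 1.19455
mc² = 3.6 × (3×10⁸)² = 3.240×10¹⁷ J
E = γmc² = 1.19455 × 3.240×10¹⁷ = 3.870×10¹⁷ J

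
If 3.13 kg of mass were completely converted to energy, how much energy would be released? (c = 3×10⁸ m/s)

Using E = mc²:
c² = (3×10⁸)² = 9×10¹⁶ m²/s²
E = 3.13 × 9×10¹⁶ = 2.817×10¹⁷ J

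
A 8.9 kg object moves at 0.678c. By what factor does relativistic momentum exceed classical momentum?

p_rel = γmv, p_class = mv
Ratio = γ = 1/√(1 - 0.678²) = 1.360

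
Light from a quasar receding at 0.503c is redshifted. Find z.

β = 0.503
(1+β)/(1-β) = 1.503/0.497 = 3.024
√(3.024) = 1.739
z = 1.739 - 1 = 0.7390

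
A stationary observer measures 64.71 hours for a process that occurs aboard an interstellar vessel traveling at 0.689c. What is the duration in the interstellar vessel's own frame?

Dilated time Δt = 64.71 hours
γ = 1/√(1 - 0.689²) = 1.3798
Δt₀ = Δt/γ = 64.71/1.3798 = 46.90 hours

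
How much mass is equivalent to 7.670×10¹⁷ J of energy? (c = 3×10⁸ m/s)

From E = mc², we get m = E/c²
c² = (3×10⁸)² = 9×10¹⁶ m²/s²
m = 7.670×10¹⁷ / 9×10¹⁶ = 8.522 kg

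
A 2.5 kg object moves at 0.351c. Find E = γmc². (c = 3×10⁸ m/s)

γ = 1/√(1 - 0.351²) = 1.068
mc² = 2.5 × (3×10⁸)² = 2.250×10¹⁷ J
E = γmc² = 1.068 × 2.250×10¹⁷ = 2.403×10¹⁷ J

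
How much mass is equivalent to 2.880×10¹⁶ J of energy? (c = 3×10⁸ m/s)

From E = mc², we get m = E/c²
c² = (3×10⁸)² = 9×10¹⁶ m²/s²
m = 2.880×10¹⁶ / 9×10¹⁶ = 0.3200 kg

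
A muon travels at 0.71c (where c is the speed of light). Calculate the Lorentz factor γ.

v/c = 0.71, so (v/c)² = 0.5041
1 - (v/c)² = 0.4959
γ = 1/√(0.4959) = 1.420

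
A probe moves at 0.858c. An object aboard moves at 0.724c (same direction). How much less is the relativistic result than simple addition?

Classical: u' + v = 0.724 + 0.858 = 1.582c
Relativistic: u = (0.724 + 0.858)/(1 + 0.621192) = 1.582/1.621192 = 0.9758c
Difference: 1.582 - 0.9758 = 0.6062c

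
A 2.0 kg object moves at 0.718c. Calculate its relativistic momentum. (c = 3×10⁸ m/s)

γ = 1/√(1 - 0.718²) = 1.4367
v = 0.718 × 3×10⁸ = 2.154×10⁸ m/s
p = γmv = 1.4367 × 2.0 × 2.154×10⁸ = 6.189×10⁸ kg·m/s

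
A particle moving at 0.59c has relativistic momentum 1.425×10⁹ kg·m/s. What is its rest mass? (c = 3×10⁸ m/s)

γ = 1/√(1 - 0.59²) = 1.2385
v = 0.59 × 3×10⁸ = 1.770×10⁸ m/s
m = p/(γv) = 1.425×10⁹/(1.2385 × 1.770×10⁸) = 6.500 kg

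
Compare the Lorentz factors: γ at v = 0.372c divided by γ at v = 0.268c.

γ₁ = 1/√(1 - 0.372²) = 1.077
γ₂ = 1/√(1 - 0.268²) = 1.038
γ₁/γ₂ = 1.077/1.038 = 1.038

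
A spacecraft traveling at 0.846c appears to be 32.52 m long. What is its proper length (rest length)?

Contracted length L = 32.52 m
γ = 1/√(1 - 0.846²) = 1.8755
L₀ = γL = 1.8755 × 32.52 = 60.99 m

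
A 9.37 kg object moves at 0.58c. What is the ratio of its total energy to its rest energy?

E = γmc², E₀ = mc²
E/E₀ = γ = 1/√(1 - 0.58²) = 1.228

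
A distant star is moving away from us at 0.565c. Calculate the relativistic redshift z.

β = 0.565
(1+β)/(1-β) = 1.565/0.435 = 3.598
√(3.598) = 1.8968
z = 1.8968 - 1 = 0.8968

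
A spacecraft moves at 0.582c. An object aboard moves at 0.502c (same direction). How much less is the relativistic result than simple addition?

Classical: u' + v = 0.502 + 0.582 = 1.084c
Relativistic: u = (0.502 + 0.582)/(1 + 0.292164) = 1.084/1.292164 = 0.8389c
Difference: 1.084 - 0.8389 = 0.2451c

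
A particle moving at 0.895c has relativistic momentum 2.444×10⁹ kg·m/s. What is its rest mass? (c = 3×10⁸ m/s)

γ = 1/√(1 - 0.895²) = 2.242
v = 0.895 × 3×10⁸ = 2.685×10⁸ m/s
m = p/(γv) = 2.444×10⁹/(2.242 × 2.685×10⁸) = 4.060 kg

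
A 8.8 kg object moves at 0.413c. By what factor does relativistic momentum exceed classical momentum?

p_rel = γmv, p_class = mv
Ratio = γ = 1/√(1 - 0.413²) = 1.098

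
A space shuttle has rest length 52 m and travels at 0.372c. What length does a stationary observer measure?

Proper length L₀ = 52 m
γ = 1/√(1 - 0.372²) = 1.0773
L = L₀/γ = 52/1.0773 = 48.27 m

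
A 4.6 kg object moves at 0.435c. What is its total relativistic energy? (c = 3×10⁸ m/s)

γ = 1/√(1 - 0.435²) = 1.1106
mc² = 4.6 × (3×10⁸)² = 4.140×10¹⁷ J
E = γmc² = 1.1106 × 4.140×10¹⁷ = 4.598×10¹⁷ J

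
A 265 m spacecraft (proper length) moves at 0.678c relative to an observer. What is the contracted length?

Proper length L₀ = 265 m
γ = 1/√(1 - 0.678²) = 1.3604
L = L₀/γ = 265/1.3604 = 194.8 m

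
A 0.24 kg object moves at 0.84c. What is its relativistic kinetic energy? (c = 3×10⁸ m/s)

γ = 1/√(1 - 0.84²) = 1.843
γ - 1 = 0.8430
KE = (γ-1)mc² = 0.8430 × 0.24 × (3×10⁸)² = 1.821×10¹⁶ J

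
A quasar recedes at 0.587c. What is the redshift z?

β = 0.587
(1+β)/(1-β) = 1.587/0.413 = 3.8426
√(3.8426) = 1.9603
z = 1.9603 - 1 = 0.9603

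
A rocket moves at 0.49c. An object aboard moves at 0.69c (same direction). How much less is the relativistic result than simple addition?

Classical: u' + v = 0.69 + 0.49 = 1.18c
Relativistic: u = (0.69 + 0.49)/(1 + 0.3381) = 1.18/1.3381 = 0.8818c
Difference: 1.18 - 0.8818 = 0.2982c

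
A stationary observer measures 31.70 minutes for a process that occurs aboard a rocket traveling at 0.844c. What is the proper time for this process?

Dilated time Δt = 31.70 minutes
γ = 1/√(1 - 0.844²) = 1.8645
Δt₀ = Δt/γ = 31.70/1.8645 = 17.00 minutes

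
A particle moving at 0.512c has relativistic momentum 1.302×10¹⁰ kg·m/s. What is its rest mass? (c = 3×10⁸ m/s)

γ = 1/√(1 - 0.512²) = 1.1642
v = 0.512 × 3×10⁸ = 1.536×10⁸ m/s
m = p/(γv) = 1.302×10¹⁰/(1.1642 × 1.536×10⁸) = 72.81 kg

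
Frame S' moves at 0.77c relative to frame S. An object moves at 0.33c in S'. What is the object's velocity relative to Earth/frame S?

u = (u' + v)/(1 + u'v/c²)
Numerator: 0.33 + 0.77 = 1.1
Denominator: 1 + 0.2541 = 1.2541
u = 1.1/1.2541 = 0.8771c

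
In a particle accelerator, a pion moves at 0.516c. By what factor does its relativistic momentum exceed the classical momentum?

p_rel = γmv, p_class = mv
Ratio = γ = 1/√(1 - 0.516²)
= 1/√(0.733744) = 1.167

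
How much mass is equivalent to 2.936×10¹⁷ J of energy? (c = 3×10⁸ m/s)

From E = mc², we get m = E/c²
c² = (3×10⁸)² = 9×10¹⁶ m²/s²
m = 2.936×10¹⁷ / 9×10¹⁶ = 3.262 kg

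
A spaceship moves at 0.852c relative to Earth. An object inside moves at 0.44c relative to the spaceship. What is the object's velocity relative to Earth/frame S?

u = (u' + v)/(1 + u'v/c²)
Numerator: 0.44 + 0.852 = 1.292
Denominator: 1 + 0.37488 = 1.37488
u = 1.292/1.37488 = 0.9397c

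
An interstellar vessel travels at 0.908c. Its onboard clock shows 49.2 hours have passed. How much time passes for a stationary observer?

Proper time Δt₀ = 49.2 hours
γ = 1/√(1 - 0.908²) = 2.387
Δt = γΔt₀ = 2.387 × 49.2 = 117.4 hours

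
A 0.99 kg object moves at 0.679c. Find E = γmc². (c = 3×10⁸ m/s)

γ = 1/√(1 - 0.679²) = 1.362
mc² = 0.99 × (3×10⁸)² = 8.910×10¹⁶ J
E = γmc² = 1.362 × 8.910×10¹⁶ = 1.214×10¹⁷ J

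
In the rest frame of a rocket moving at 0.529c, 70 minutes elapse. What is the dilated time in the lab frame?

Proper time Δt₀ = 70 minutes
γ = 1/√(1 - 0.529²) = 1.1784
Δt = γΔt₀ = 1.1784 × 70 = 82.49 minutes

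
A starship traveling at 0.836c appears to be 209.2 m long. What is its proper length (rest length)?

Contracted length L = 209.2 m
γ = 1/√(1 - 0.836²) = 1.822
L₀ = γL = 1.822 × 209.2 = 381.2 m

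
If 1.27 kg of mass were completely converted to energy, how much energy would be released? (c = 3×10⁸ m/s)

Using E = mc²:
c² = (3×10⁸)² = 9×10¹⁶ m²/s²
E = 1.27 × 9×10¹⁶ = 1.143×10¹⁷ J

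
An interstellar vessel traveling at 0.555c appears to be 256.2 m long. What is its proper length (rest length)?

Contracted length L = 256.2 m
γ = 1/√(1 - 0.555²) = 1.202
L₀ = γL = 1.202 × 256.2 = 308.0 m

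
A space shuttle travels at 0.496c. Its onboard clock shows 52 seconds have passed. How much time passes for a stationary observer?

Proper time Δt₀ = 52 seconds
γ = 1/√(1 - 0.496²) = 1.15165
Δt = γΔt₀ = 1.15165 × 52 = 59.89 seconds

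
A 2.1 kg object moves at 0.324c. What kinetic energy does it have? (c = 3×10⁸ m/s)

γ = 1/√(1 - 0.324²) = 1.05702
γ - 1 = 0.05702
KE = (γ-1)mc² = 0.05702 × 2.1 × (3×10⁸)² = 1.078×10¹⁶ J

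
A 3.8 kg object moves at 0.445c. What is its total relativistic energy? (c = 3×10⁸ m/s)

γ = 1/√(1 - 0.445²) = 1.1167
mc² = 3.8 × (3×10⁸)² = 3.420×10¹⁷ J
E = γmc² = 1.1167 × 3.420×10¹⁷ = 3.819×10¹⁷ J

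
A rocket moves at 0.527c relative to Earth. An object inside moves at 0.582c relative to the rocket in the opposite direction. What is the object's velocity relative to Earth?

Object's velocity in rocket frame is u' = -0.582c
u = (u' + v)/(1 + u'v/c²) = (v - 0.582)/(1 - 0.582·v/c²)
Numerator: 0.527 - 0.582 = -0.055
Denominator: 1 - 0.306714 = 0.693286
u = -0.055/0.693286 = -0.07933c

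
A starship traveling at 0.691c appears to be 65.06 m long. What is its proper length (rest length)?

Contracted length L = 65.06 m
γ = 1/√(1 - 0.691²) = 1.3834
L₀ = γL = 1.3834 × 65.06 = 90.00 m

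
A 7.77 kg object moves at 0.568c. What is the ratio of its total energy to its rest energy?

E = γmc², E₀ = mc²
E/E₀ = γ = 1/√(1 - 0.568²) = 1.215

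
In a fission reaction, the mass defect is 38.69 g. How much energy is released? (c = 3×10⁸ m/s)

Convert mass defect: Δm = 38.69 g = 0.03869 kg
E = Δm·c² = 0.03869 × (3×10⁸)²
= 0.03869 × 9×10¹⁶ = 3.482×10¹⁵ J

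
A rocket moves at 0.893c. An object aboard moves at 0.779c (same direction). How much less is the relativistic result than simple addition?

Classical: u' + v = 0.779 + 0.893 = 1.672c
Relativistic: u = (0.779 + 0.893)/(1 + 0.695647) = 1.672/1.695647 = 0.9861c
Difference: 1.672 - 0.9861 = 0.6859c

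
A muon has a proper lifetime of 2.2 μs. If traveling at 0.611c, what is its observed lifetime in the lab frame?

Proper lifetime τ₀ = 2.2 μs
γ = 1/√(1 - 0.611²) = 1.263
τ = γτ₀ = 1.263 × 2.2 μs = 2.779 μs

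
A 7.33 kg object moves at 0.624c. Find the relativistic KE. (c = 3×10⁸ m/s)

γ = 1/√(1 - 0.624²) = 1.2797
γ - 1 = 0.2797
KE = (γ-1)mc² = 0.2797 × 7.33 × (3×10⁸)² = 1.845×10¹⁷ J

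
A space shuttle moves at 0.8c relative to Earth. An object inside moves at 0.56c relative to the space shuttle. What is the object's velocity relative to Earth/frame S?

u = (u' + v)/(1 + u'v/c²)
Numerator: 0.56 + 0.8 = 1.36
Denominator: 1 + 0.448 = 1.448
u = 1.36/1.448 = 0.9392c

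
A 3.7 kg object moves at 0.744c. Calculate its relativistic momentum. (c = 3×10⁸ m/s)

γ = 1/√(1 - 0.744²) = 1.497
v = 0.744 × 3×10⁸ = 2.232×10⁸ m/s
p = γmv = 1.497 × 3.7 × 2.232×10⁸ = 1.236×10⁹ kg·m/s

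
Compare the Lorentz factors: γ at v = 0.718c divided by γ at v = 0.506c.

γ₁ = 1/√(1 - 0.718²) = 1.4367
γ₂ = 1/√(1 - 0.506²) = 1.1594
γ₁/γ₂ = 1.4367/1.1594 = 1.239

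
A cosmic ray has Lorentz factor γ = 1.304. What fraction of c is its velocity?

From γ = 1/√(1 - v²/c²):
1/γ² = 1/1.304² = 0.5881
v²/c² = 1 - 0.5881 = 0.4119
v/c = √(0.4119) = 0.6418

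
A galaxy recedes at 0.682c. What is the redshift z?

β = 0.682
(1+β)/(1-β) = 1.682/0.318 = 5.289
√(5.289) = 2.300
z = 2.300 - 1 = 1.300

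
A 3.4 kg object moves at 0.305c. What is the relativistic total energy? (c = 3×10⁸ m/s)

γ = 1/√(1 - 0.305²) = 1.050
mc² = 3.4 × (3×10⁸)² = 3.060×10¹⁷ J
E = γmc² = 1.050 × 3.060×10¹⁷ = 3.213×10¹⁷ J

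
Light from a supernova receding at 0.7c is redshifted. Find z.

β = 0.7
(1+β)/(1-β) = 1.7/0.3 = 5.6667
√(5.6667) = 2.380
z = 2.380 - 1 = 1.380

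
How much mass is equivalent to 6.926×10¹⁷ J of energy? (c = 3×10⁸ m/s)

From E = mc², we get m = E/c²
c² = (3×10⁸)² = 9×10¹⁶ m²/s²
m = 6.926×10¹⁷ / 9×10¹⁶ = 7.696 kg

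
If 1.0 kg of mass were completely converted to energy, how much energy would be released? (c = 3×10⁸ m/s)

Using E = mc²:
c² = (3×10⁸)² = 9×10¹⁶ m²/s²
E = 1.0 × 9×10¹⁶ = 9.000×10¹⁶ J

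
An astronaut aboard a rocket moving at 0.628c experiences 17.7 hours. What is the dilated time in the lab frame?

Proper time Δt₀ = 17.7 hours
γ = 1/√(1 - 0.628²) = 1.285
Δt = γΔt₀ = 1.285 × 17.7 = 22.74 hours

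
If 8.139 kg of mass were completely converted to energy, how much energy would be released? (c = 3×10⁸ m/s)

Using E = mc²:
c² = (3×10⁸)² = 9×10¹⁶ m²/s²
E = 8.139 × 9×10¹⁶ = 7.325×10¹⁷ J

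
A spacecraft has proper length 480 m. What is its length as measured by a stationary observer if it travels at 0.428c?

Proper length L₀ = 480 m
γ = 1/√(1 - 0.428²) = 1.1065
L = L₀/γ = 480/1.1065 = 433.8 m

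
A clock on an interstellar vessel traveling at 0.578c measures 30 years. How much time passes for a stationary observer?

Proper time Δt₀ = 30 years
γ = 1/√(1 - 0.578²) = 1.2254
Δt = γΔt₀ = 1.2254 × 30 = 36.76 years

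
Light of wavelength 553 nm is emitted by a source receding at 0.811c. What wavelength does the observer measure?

β = 0.811
Wavelength Doppler factor = √(1.811/0.189) = √(9.582) = 3.095
λ_obs = 553 × 3.095 = 1712 nm (redshift)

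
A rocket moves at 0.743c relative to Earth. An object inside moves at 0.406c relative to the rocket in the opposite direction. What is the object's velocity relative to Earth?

Object's velocity in rocket frame is u' = -0.406c
u = (u' + v)/(1 + u'v/c²) = (v - 0.406)/(1 - 0.406·v/c²)
Numerator: 0.743 - 0.406 = 0.337
Denominator: 1 - 0.301658 = 0.698342
u = 0.337/0.698342 = 0.4826c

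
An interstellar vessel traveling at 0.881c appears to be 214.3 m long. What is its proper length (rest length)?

Contracted length L = 214.3 m
γ = 1/√(1 - 0.881²) = 2.114
L₀ = γL = 2.114 × 214.3 = 453.0 m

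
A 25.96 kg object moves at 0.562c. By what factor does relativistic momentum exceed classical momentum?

p_rel = γmv, p_class = mv
Ratio = γ = 1/√(1 - 0.562²) = 1.209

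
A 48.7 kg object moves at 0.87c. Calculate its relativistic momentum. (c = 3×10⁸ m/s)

γ = 1/√(1 - 0.87²) = 2.028
v = 0.87 × 3×10⁸ = 2.610×10⁸ m/s
p = γmv = 2.028 × 48.7 × 2.610×10⁸ = 2.578×10¹⁰ kg·m/s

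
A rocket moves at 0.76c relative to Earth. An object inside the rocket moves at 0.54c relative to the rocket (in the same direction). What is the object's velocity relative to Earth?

u = (u' + v)/(1 + u'v/c²)
Numerator: 0.54 + 0.76 = 1.3
Denominator: 1 + 0.4104 = 1.4104
u = 1.3/1.4104 = 0.9217c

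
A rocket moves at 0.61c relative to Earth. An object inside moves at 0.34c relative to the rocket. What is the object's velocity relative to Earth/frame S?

u = (u' + v)/(1 + u'v/c²)
Numerator: 0.34 + 0.61 = 0.95
Denominator: 1 + 0.2074 = 1.2074
u = 0.95/1.2074 = 0.7868c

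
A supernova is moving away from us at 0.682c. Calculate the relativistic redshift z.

β = 0.682
(1+β)/(1-β) = 1.682/0.318 = 5.289
√(5.289) = 2.300
z = 2.300 - 1 = 1.300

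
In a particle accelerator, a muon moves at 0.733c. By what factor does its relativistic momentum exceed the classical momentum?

p_rel = γmv, p_class = mv
Ratio = γ = 1/√(1 - 0.733²)
= 1/√(0.462711) = 1.470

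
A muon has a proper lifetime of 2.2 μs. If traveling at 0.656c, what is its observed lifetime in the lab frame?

Proper lifetime τ₀ = 2.2 μs
γ = 1/√(1 - 0.656²) = 1.325
τ = γτ₀ = 1.325 × 2.2 μs = 2.915 μs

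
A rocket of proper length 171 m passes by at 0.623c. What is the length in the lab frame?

Proper length L₀ = 171 m
γ = 1/√(1 - 0.623²) = 1.278
L = L₀/γ = 171/1.278 = 133.8 m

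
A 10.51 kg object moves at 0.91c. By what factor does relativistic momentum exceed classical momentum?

p_rel = γmv, p_class = mv
Ratio = γ = 1/√(1 - 0.91²) = 2.412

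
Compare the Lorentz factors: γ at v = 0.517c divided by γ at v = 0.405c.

γ₁ = 1/√(1 - 0.517²) = 1.168
γ₂ = 1/√(1 - 0.405²) = 1.094
γ₁/γ₂ = 1.168/1.094 = 1.068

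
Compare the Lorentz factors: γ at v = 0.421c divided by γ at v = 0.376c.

γ₁ = 1/√(1 - 0.421²) = 1.1025
γ₂ = 1/√(1 - 0.376²) = 1.0792
γ₁/γ₂ = 1.1025/1.0792 = 1.022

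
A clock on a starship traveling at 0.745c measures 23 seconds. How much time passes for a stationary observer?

Proper time Δt₀ = 23 seconds
γ = 1/√(1 - 0.745²) = 1.499
Δt = γΔt₀ = 1.499 × 23 = 34.48 seconds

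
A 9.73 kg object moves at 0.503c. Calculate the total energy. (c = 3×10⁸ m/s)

γ = 1/√(1 - 0.503²) = 1.157
mc² = 9.73 × (3×10⁸)² = 8.757×10¹⁷ J
E = γmc² = 1.157 × 8.757×10¹⁷ = 1.013×10¹⁸ J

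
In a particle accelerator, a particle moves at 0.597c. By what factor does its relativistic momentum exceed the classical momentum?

p_rel = γmv, p_class = mv
Ratio = γ = 1/√(1 - 0.597²)
= 1/√(0.643591) = 1.247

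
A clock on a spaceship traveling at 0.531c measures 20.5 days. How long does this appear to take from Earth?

Proper time Δt₀ = 20.5 days
γ = 1/√(1 - 0.531²) = 1.180
Δt = γΔt₀ = 1.180 × 20.5 = 24.19 days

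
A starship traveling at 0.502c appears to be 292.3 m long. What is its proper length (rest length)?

Contracted length L = 292.3 m
γ = 1/√(1 - 0.502²) = 1.1562
L₀ = γL = 1.1562 × 292.3 = 338.0 m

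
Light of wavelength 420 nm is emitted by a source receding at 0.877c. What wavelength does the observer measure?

β = 0.877
Wavelength Doppler factor = √(1.877/0.123) = √(15.26) = 3.906
λ_obs = 420 × 3.906 = 1641 nm (redshift)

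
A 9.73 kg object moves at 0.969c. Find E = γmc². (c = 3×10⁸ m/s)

γ = 1/√(1 - 0.969²) = 4.0476
mc² = 9.73 × (3×10⁸)² = 8.757×10¹⁷ J
E = γmc² = 4.0476 × 8.757×10¹⁷ = 3.544×10¹⁸ J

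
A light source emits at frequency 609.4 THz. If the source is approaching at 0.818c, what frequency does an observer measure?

β = v/c = 0.818
(1+β)/(1-β) = 1.818/0.182 = 9.989
Doppler factor = √(9.989) = 3.161
f_obs = 609.4 × 3.161 = 1926 THz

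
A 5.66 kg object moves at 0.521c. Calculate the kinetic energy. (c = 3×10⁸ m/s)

γ = 1/√(1 - 0.521²) = 1.17157
γ - 1 = 0.17157
KE = (γ-1)mc² = 0.17157 × 5.66 × (3×10⁸)² = 8.740×10¹⁶ J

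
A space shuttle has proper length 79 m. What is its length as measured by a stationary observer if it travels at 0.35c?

Proper length L₀ = 79 m
γ = 1/√(1 - 0.35²) = 1.0675
L = L₀/γ = 79/1.0675 = 74.00 m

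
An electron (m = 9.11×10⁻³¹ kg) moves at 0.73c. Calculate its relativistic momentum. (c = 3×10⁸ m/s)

γ = 1/√(1 - 0.73²) = 1.463
v = 0.73 × 3×10⁸ = 2.190×10⁸ m/s
p = γmv = 1.463 × 9.11×10⁻³¹ × 2.190×10⁸ = 2.919×10⁻²² kg·m/s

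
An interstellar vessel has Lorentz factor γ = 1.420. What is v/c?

From γ = 1/√(1 - v²/c²):
1/γ² = 1/1.420² = 0.4959
v²/c² = 1 - 0.4959 = 0.5041
v/c = √(0.5041) = 0.7100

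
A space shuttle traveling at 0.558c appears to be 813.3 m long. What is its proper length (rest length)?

Contracted length L = 813.3 m
γ = 1/√(1 - 0.558²) = 1.2051
L₀ = γL = 1.2051 × 813.3 = 980.1 m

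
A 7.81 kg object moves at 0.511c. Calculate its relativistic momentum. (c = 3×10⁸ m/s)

γ = 1/√(1 - 0.511²) = 1.1634
v = 0.511 × 3×10⁸ = 1.533×10⁸ m/s
p = γmv = 1.1634 × 7.81 × 1.533×10⁸ = 1.393×10⁹ kg·m/s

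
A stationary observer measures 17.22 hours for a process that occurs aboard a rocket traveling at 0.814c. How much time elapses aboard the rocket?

Dilated time Δt = 17.22 hours
γ = 1/√(1 - 0.814²) = 1.722
Δt₀ = Δt/γ = 17.22/1.722 = 10.00 hours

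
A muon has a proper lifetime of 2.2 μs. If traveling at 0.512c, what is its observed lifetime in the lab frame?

Proper lifetime τ₀ = 2.2 μs
γ = 1/√(1 - 0.512²) = 1.164
τ = γτ₀ = 1.164 × 2.2 μs = 2.561 μs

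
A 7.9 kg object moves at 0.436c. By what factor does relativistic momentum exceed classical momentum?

p_rel = γmv, p_class = mv
Ratio = γ = 1/√(1 - 0.436²) = 1.111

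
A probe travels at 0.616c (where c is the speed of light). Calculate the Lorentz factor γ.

v/c = 0.616, so (v/c)² = 0.379456
1 - (v/c)² = 0.620544
γ = 1/√(0.620544) = 1.269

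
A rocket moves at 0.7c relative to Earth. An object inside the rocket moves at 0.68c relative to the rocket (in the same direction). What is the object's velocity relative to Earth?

u = (u' + v)/(1 + u'v/c²)
Numerator: 0.68 + 0.7 = 1.38
Denominator: 1 + 0.476 = 1.476
u = 1.38/1.476 = 0.9350c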